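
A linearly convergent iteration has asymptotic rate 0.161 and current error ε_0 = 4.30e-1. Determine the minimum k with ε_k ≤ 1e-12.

15

After k steps, ε_k ≈ 4.30e-1·0.161^k.
Need 0.161^k ≤ 1e-12/4.30e-1 = 2.32558e-12.
k ≥ ln(2.32558e-12)/ln(0.161) = -26.7871/-1.82635 = 14.667.
Smallest integer k = 15.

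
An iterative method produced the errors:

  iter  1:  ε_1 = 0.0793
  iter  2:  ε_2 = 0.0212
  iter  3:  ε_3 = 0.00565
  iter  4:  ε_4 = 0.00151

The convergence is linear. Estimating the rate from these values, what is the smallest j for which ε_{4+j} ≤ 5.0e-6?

Rate ρ ≈ ε_4/ε_3 = 0.00151/0.00565 = 0.2673.
After j more steps, ε_{4+j} ≈ 0.00151·ρ^j; need ρ^j ≤ 5.0e-6/0.00151 = 0.00331126.
j ≥ ln(0.00331126)/ln(0.2673) = -5.7104/-1.31938 = 4.328.
So 5 more iterations are needed.

5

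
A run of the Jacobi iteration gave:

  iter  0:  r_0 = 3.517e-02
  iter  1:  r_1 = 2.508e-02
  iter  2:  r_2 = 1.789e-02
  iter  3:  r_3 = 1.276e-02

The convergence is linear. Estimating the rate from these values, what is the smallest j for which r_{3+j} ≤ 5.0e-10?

51

Rate ρ ≈ r_3/r_2 = 1.276e-02/1.789e-02 = 0.7132.
After j more steps, r_{3+j} ≈ 1.276e-02·ρ^j; need ρ^j ≤ 5.0e-10/1.276e-02 = 3.9185e-08.
j ≥ ln(3.9185e-08)/ln(0.7132) = -17.0550/-0.33799 = 50.460.
So 51 more iterations are needed.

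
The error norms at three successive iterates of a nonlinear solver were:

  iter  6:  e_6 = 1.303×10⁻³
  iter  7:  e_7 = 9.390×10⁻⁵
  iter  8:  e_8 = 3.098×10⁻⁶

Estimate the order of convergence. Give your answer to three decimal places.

p ≈ ln(e_8/e_7) / ln(e_7/e_6)
  = ln(3.098×10⁻⁶/9.390×10⁻⁵) / ln(9.390×10⁻⁵/1.303×10⁻³)
  = ln(0.0329925) / ln(0.0720645)
  = -3.411475 / -2.630194 ≈ 1.297043

1.297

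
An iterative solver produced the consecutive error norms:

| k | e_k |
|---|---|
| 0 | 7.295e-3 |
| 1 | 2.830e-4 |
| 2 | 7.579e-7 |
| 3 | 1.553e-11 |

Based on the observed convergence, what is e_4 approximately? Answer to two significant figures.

4.4e-20

First estimate the order: p ≈ ln(e_3/e_2) / ln(e_2/e_1) = ln(1.553e-11/7.579e-7)/ln(7.579e-7/2.830e-4) = ln(2.04908e-05)/ln(0.00267809) ≈ 1.8228.
Then e_4 ≈ e_3·(e_3/e_2)^p = 1.553e-11·(2.04908e-05)^1.8228 = 1.553e-11·2.84387e-09 ≈ 4.417e-20.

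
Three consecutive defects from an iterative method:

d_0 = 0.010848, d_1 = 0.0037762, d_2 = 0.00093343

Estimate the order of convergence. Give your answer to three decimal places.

1.324

p ≈ ln(d_2/d_1) / ln(d_1/d_0)
  = ln(0.00093343/0.0037762) / ln(0.0037762/0.010848)
  = ln(0.247188) / ln(0.348101)
  = -1.397606 / -1.055263 ≈ 1.324415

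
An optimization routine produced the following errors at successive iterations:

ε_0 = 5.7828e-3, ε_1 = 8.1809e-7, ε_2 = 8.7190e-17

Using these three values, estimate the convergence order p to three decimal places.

p ≈ ln(ε_2/ε_1) / ln(ε_1/ε_0)
  = ln(8.7190e-17/8.1809e-7) / ln(8.1809e-7/5.7828e-3)
  = ln(1.06578e-10) / ln(0.00014147)
  = -22.962144 / -8.863423 ≈ 2.590663

2.591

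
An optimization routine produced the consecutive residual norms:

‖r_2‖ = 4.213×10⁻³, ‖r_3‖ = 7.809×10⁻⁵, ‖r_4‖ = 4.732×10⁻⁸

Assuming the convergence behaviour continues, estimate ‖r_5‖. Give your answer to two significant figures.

5.0e-14

First estimate the order: p ≈ ln(‖r_4‖/‖r_3‖) / ln(‖r_3‖/‖r_2‖) = ln(4.732×10⁻⁸/7.809×10⁻⁵)/ln(7.809×10⁻⁵/4.213×10⁻³) = ln(0.000605967)/ln(0.0185355) ≈ 1.8577.
Then ‖r_5‖ ≈ ‖r_4‖·(‖r_4‖/‖r_3‖)^p = 4.732×10⁻⁸·(0.000605967)^1.8577 = 4.732×10⁻⁸·1.05379e-06 ≈ 4.987e-14.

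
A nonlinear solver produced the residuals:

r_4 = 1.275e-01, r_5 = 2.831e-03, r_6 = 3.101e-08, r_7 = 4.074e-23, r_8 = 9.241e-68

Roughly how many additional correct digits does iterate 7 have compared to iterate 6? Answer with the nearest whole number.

Digits gained ≈ log₁₀(r_6/r_7) = log₁₀(3.101e-08/4.074e-23) = log₁₀(7.61168e+14) ≈ 14.881.

15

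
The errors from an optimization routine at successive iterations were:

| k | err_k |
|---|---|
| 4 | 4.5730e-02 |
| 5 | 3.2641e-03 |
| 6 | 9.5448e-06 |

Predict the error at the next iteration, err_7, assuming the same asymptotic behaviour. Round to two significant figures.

2.4e-11

First estimate the order: p ≈ ln(err_6/err_5) / ln(err_5/err_4) = ln(9.5448e-06/3.2641e-03)/ln(3.2641e-03/4.5730e-02) = ln(0.00292418)/ln(0.0713777) ≈ 2.2103.
Then err_7 ≈ err_6·(err_6/err_5)^p = 9.5448e-06·(0.00292418)^2.2103 = 9.5448e-06·2.50674e-06 ≈ 2.393e-11.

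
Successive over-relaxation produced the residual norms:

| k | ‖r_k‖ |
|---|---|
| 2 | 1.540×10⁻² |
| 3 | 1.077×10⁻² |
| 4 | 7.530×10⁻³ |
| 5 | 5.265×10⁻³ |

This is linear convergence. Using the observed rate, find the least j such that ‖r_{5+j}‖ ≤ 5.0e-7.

26

Rate ρ ≈ ‖r_5‖/‖r_4‖ = 5.265×10⁻³/7.530×10⁻³ = 0.6992.
After j more steps, ‖r_{5+j}‖ ≈ 5.265×10⁻³·ρ^j; need ρ^j ≤ 5.0e-7/5.265×10⁻³ = 9.49668e-05.
j ≥ ln(9.49668e-05)/ln(0.6992) = -9.2620/-0.35782 = 25.885.
So 26 more iterations are needed.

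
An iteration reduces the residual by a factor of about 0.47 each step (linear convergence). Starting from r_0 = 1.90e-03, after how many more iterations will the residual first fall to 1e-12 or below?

29

After k steps, r_k ≈ 1.90e-03·0.47^k.
Need 0.47^k ≤ 1e-12/1.90e-03 = 5.26316e-10.
k ≥ ln(5.26316e-10)/ln(0.47) = -21.3651/-0.75502 = 28.297.
Smallest integer k = 29.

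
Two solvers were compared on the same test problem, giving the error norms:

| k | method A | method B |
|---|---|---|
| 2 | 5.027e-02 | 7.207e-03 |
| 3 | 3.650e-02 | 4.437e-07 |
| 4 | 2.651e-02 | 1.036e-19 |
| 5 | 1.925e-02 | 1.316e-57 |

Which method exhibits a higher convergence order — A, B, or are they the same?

Method A: p ≈ ln(1.925e-02/2.651e-02)/ln(2.651e-02/3.650e-02) ≈ 1.00.
Method B: p ≈ ln(1.316e-57/1.036e-19)/ln(1.036e-19/4.437e-07) ≈ 3.00.
Method B has the higher order (≈3.0 vs ≈1.0).

B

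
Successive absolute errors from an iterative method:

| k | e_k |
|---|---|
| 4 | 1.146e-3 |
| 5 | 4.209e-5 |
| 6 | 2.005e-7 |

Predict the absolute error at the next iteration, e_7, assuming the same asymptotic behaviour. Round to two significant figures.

3.5e-11

First estimate the order: p ≈ ln(e_6/e_5) / ln(e_5/e_4) = ln(2.005e-7/4.209e-5)/ln(4.209e-5/1.146e-3) = ln(0.0047636)/ln(0.0367277) ≈ 1.6182.
Then e_7 ≈ e_6·(e_6/e_5)^p = 2.005e-7·(0.0047636)^1.6182 = 2.005e-7·0.000174757 ≈ 3.504e-11.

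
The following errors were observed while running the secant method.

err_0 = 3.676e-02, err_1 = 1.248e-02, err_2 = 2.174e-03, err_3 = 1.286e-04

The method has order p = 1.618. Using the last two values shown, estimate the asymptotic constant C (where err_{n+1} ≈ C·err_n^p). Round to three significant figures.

C ≈ err_3 / err_2^1.618
  = 1.286e-04 / (2.174e-03)^1.618
  = 1.286e-04 / 4.91684e-05 ≈ 2.6155

2.62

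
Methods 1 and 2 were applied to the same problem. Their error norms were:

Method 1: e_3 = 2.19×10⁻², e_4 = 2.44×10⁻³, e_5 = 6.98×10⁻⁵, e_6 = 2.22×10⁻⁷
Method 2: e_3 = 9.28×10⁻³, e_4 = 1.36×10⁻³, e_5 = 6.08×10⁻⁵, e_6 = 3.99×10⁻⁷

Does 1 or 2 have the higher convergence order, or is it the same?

same

Method 1: p ≈ ln(2.22×10⁻⁷/6.98×10⁻⁵)/ln(6.98×10⁻⁵/2.44×10⁻³) ≈ 1.62.
Method 2: p ≈ ln(3.99×10⁻⁷/6.08×10⁻⁵)/ln(6.08×10⁻⁵/1.36×10⁻³) ≈ 1.62.
Both orders ≈ 1.6 — effectively the same.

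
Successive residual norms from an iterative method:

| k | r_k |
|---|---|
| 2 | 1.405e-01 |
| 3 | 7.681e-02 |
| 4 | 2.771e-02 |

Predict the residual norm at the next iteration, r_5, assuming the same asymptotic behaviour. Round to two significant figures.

First estimate the order: p ≈ ln(r_4/r_3) / ln(r_3/r_2) = ln(2.771e-02/7.681e-02)/ln(7.681e-02/1.405e-01) = ln(0.36076)/ln(0.54669) ≈ 1.6883.
Then r_5 ≈ r_4·(r_4/r_3)^p = 2.771e-02·(0.36076)^1.6883 = 2.771e-02·0.178835 ≈ 0.004956.

5.0e-3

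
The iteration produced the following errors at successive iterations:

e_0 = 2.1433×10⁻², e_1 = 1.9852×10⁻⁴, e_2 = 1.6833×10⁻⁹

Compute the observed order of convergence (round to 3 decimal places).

2.494

p ≈ ln(e_2/e_1) / ln(e_1/e_0)
  = ln(1.6833×10⁻⁹/1.9852×10⁻⁴) / ln(1.9852×10⁻⁴/2.1433×10⁻²)
  = ln(8.47925e-06) / ln(0.00926235)
  = -11.677889 / -4.681797 ≈ 2.494318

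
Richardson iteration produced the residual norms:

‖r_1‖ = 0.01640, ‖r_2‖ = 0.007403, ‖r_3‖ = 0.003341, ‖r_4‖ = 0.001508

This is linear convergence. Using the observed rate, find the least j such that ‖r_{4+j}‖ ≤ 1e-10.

Rate ρ ≈ ‖r_4‖/‖r_3‖ = 0.001508/0.003341 = 0.4514.
After j more steps, ‖r_{4+j}‖ ≈ 0.001508·ρ^j; need ρ^j ≤ 1e-10/0.001508 = 6.6313e-08.
j ≥ ln(6.6313e-08)/ln(0.4514) = -16.5289/-0.79540 = 20.781.
So 21 more iterations are needed.

21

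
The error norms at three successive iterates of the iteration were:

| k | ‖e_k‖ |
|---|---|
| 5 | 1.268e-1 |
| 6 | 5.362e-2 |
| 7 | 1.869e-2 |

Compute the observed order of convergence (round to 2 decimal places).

p ≈ ln(‖e_7‖/‖e_6‖) / ln(‖e_6‖/‖e_5‖)
  = ln(1.869e-2/5.362e-2) / ln(5.362e-2/1.268e-1)
  = ln(0.348564) / ln(0.422871)
  = -1.05393 / -0.86069 ≈ 1.22452

1.22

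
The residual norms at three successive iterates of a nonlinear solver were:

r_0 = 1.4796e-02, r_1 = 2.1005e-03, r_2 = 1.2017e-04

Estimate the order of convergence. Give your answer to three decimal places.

p ≈ ln(r_2/r_1) / ln(r_1/r_0)
  = ln(1.2017e-04/2.1005e-03) / ln(2.1005e-03/1.4796e-02)
  = ln(0.0572102) / ln(0.141964)
  = -2.861023 / -1.952182 ≈ 1.465551

1.466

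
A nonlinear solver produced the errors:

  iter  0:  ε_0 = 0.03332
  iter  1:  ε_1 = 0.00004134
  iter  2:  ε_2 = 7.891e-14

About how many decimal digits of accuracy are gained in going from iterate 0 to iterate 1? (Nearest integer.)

Digits gained ≈ log₁₀(ε_0/ε_1) = log₁₀(0.03332/0.00004134) = log₁₀(805.999) ≈ 2.906.

3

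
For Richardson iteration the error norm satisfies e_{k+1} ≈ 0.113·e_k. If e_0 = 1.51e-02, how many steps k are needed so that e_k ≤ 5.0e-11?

9

After k steps, e_k ≈ 1.51e-02·0.113^k.
Need 0.113^k ≤ 5.0e-11/1.51e-02 = 3.31126e-09.
k ≥ ln(3.31126e-09)/ln(0.113) = -19.5259/-2.18037 = 8.955.
Smallest integer k = 9.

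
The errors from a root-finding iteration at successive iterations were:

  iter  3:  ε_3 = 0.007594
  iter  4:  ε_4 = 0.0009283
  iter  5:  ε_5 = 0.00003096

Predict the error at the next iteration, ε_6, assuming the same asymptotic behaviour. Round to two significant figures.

1.3e-7

First estimate the order: p ≈ ln(ε_5/ε_4) / ln(ε_4/ε_3) = ln(0.00003096/0.0009283)/ln(0.0009283/0.007594) = ln(0.0333513)/ln(0.122241) ≈ 1.6180.
Then ε_6 ≈ ε_5·(ε_5/ε_4)^p = 0.00003096·(0.0333513)^1.6180 = 0.00003096·0.00407752 ≈ 1.262e-07.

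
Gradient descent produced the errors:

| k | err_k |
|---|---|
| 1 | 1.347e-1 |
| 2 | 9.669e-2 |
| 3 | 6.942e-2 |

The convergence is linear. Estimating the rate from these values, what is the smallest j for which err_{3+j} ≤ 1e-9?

55

Rate ρ ≈ err_3/err_2 = 6.942e-2/9.669e-2 = 0.7180.
After j more steps, err_{3+j} ≈ 6.942e-2·ρ^j; need ρ^j ≤ 1e-9/6.942e-2 = 1.44051e-08.
j ≥ ln(1.44051e-08)/ln(0.7180) = -18.0557/-0.33129 = 54.501.
So 55 more iterations are needed.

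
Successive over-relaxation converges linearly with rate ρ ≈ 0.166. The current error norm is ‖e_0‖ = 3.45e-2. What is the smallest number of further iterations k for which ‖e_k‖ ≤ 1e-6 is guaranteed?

6

After k steps, ‖e_k‖ ≈ 3.45e-2·0.166^k.
Need 0.166^k ≤ 1e-6/3.45e-2 = 2.89855e-05.
k ≥ ln(2.89855e-05)/ln(0.166) = -10.4487/-1.79577 = 5.819.
Smallest integer k = 6.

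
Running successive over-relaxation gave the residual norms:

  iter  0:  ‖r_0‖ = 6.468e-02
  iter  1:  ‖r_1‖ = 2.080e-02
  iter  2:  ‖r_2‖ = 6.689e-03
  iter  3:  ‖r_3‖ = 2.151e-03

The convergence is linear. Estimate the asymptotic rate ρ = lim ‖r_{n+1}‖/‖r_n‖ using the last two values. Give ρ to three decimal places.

ρ ≈ ‖r_3‖/‖r_2‖ = 2.151e-03/6.689e-03 = 0.32157

0.322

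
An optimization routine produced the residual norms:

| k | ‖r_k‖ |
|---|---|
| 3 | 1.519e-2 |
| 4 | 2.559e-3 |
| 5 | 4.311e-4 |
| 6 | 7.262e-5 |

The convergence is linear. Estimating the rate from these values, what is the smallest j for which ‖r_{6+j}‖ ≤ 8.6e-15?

13

Rate ρ ≈ ‖r_6‖/‖r_5‖ = 7.262e-5/4.311e-4 = 0.1685.
After j more steps, ‖r_{6+j}‖ ≈ 7.262e-5·ρ^j; need ρ^j ≤ 8.6e-15/7.262e-5 = 1.18425e-10.
j ≥ ln(1.18425e-10)/ln(0.1685) = -22.8567/-1.78082 = 12.835.
So 13 more iterations are needed.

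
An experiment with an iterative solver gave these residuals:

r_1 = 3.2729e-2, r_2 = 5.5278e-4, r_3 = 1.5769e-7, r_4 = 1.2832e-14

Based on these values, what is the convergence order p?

Consecutive ratios: r_4/r_3 = 1.2832e-14/1.5769e-7 = 8.13748e-08, r_3/r_2 = 1.5769e-7/5.5278e-4 = 0.000285267.
p ≈ ln(8.13748e-08)/ln(0.000285267) = -16.3242/-8.1621 ≈ 2.00.
So the convergence is quadratic (order 2).

2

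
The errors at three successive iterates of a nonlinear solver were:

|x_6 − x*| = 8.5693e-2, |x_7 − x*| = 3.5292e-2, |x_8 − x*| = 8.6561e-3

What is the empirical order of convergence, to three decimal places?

1.584

p ≈ ln(|x_8 − x*|/|x_7 − x*|) / ln(|x_7 − x*|/|x_6 − x*|)
  = ln(8.6561e-3/3.5292e-2) / ln(3.5292e-2/8.5693e-2)
  = ln(0.245271) / ln(0.411842)
  = -1.405392 / -0.887115 ≈ 1.584228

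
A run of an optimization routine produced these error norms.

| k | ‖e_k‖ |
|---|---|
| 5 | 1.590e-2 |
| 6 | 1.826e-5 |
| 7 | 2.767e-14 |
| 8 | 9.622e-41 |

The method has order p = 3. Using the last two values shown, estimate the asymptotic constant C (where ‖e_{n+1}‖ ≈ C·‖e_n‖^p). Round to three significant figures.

4.54

C ≈ ‖e_8‖ / ‖e_7‖^3
  = 9.622e-41 / (2.767e-14)^3
  = 9.622e-41 / 2.1185e-41 ≈ 4.5419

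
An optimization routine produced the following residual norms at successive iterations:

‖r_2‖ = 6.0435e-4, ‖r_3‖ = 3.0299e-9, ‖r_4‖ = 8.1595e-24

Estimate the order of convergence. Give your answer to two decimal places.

p ≈ ln(‖r_4‖/‖r_3‖) / ln(‖r_3‖/‖r_2‖)
  = ln(8.1595e-24/3.0299e-9) / ln(3.0299e-9/6.0435e-4)
  = ln(2.69299e-15) / ln(5.01349e-06)
  = -33.54812 / -12.20338 ≈ 2.74908

2.75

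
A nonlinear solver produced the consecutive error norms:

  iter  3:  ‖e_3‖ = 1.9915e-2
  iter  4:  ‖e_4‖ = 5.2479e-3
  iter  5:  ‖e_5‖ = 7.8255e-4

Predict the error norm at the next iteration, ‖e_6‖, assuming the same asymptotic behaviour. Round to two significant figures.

5.2e-5

First estimate the order: p ≈ ln(‖e_5‖/‖e_4‖) / ln(‖e_4‖/‖e_3‖) = ln(7.8255e-4/5.2479e-3)/ln(5.2479e-3/1.9915e-2) = ln(0.149117)/ln(0.263515) ≈ 1.4269.
Then ‖e_6‖ ≈ ‖e_5‖·(‖e_5‖/‖e_4‖)^p = 7.8255e-4·(0.149117)^1.4269 = 7.8255e-4·0.0661768 ≈ 5.179e-05.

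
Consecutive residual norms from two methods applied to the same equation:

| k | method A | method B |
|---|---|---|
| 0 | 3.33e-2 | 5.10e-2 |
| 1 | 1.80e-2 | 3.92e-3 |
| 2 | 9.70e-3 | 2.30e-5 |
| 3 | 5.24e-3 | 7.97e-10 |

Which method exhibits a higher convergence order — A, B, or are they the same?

B

Method A: p ≈ ln(5.24e-3/9.70e-3)/ln(9.70e-3/1.80e-2) ≈ 1.00.
Method B: p ≈ ln(7.97e-10/2.30e-5)/ln(2.30e-5/3.92e-3) ≈ 2.00.
Method B has the higher order (≈2.0 vs ≈1.0).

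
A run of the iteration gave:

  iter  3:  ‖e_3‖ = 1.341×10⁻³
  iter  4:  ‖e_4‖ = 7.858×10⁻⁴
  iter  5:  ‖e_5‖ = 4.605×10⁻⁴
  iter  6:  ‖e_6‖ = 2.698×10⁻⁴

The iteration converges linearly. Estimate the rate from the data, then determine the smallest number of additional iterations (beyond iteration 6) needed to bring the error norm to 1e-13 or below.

41

Rate ρ ≈ ‖e_6‖/‖e_5‖ = 2.698×10⁻⁴/4.605×10⁻⁴ = 0.5859.
After j more steps, ‖e_{6+j}‖ ≈ 2.698×10⁻⁴·ρ^j; need ρ^j ≤ 1e-13/2.698×10⁻⁴ = 3.70645e-10.
j ≥ ln(3.70645e-10)/ln(0.5859) = -21.7158/-0.53461 = 40.620.
So 41 more iterations are needed.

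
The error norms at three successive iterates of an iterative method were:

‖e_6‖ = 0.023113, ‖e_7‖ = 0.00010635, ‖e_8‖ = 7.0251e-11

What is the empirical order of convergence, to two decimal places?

2.64

p ≈ ln(‖e_8‖/‖e_7‖) / ln(‖e_7‖/‖e_6‖)
  = ln(7.0251e-11/0.00010635) / ln(0.00010635/0.023113)
  = ln(6.60564e-07) / ln(0.00460131)
  = -14.23017 / -5.38141 ≈ 2.64432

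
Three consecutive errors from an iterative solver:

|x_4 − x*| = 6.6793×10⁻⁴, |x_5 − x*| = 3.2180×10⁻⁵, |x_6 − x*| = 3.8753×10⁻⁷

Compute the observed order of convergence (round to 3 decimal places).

p ≈ ln(|x_6 − x*|/|x_5 − x*|) / ln(|x_5 − x*|/|x_4 − x*|)
  = ln(3.8753×10⁻⁷/3.2180×10⁻⁵) / ln(3.2180×10⁻⁵/6.6793×10⁻⁴)
  = ln(0.0120426) / ln(0.0481787)
  = -4.419305 / -3.032838 ≈ 1.457152

1.457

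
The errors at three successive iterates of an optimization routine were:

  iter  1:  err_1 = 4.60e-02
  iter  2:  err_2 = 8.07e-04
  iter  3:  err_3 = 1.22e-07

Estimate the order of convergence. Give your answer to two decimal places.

2.18

p ≈ ln(err_3/err_2) / ln(err_2/err_1)
  = ln(1.22e-07/8.07e-04) / ln(8.07e-04/4.60e-02)
  = ln(0.000151177) / ln(0.0175435)
  = -8.79706 / -4.04307 ≈ 2.17584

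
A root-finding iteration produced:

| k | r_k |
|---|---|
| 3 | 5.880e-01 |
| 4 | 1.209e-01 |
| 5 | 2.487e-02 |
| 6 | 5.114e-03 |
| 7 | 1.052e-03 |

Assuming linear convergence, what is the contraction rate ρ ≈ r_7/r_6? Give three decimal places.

ρ ≈ r_7/r_6 = 1.052e-03/5.114e-03 = 0.20571

0.206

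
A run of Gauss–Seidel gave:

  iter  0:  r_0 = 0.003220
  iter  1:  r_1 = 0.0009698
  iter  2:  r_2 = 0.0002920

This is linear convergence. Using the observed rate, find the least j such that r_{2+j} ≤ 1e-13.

Rate ρ ≈ r_2/r_1 = 0.0002920/0.0009698 = 0.3011.
After j more steps, r_{2+j} ≈ 0.0002920·ρ^j; need ρ^j ≤ 1e-13/0.0002920 = 3.42466e-10.
j ≥ ln(3.42466e-10)/ln(0.3011) = -21.7948/-1.20031 = 18.158.
So 19 more iterations are needed.

19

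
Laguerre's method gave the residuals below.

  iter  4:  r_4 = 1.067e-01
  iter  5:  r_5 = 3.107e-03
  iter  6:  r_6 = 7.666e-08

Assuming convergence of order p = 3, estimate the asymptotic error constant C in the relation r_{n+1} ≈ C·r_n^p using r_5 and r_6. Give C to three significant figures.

C ≈ r_6 / r_5^3
  = 7.666e-08 / (3.107e-03)^3
  = 7.666e-08 / 2.99933e-08 ≈ 2.5559

2.56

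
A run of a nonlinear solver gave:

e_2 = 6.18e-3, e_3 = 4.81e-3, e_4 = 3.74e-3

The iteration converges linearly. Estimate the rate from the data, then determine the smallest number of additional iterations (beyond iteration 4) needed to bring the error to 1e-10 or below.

70

Rate ρ ≈ e_4/e_3 = 3.74e-3/4.81e-3 = 0.7775.
After j more steps, e_{4+j} ≈ 3.74e-3·ρ^j; need ρ^j ≤ 1e-10/3.74e-3 = 2.6738e-08.
j ≥ ln(2.6738e-08)/ln(0.7775) = -17.4372/-0.25167 = 69.286.
So 70 more iterations are needed.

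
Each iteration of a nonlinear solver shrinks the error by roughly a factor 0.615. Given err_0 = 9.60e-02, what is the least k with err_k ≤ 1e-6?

24

After k steps, err_k ≈ 9.60e-02·0.615^k.
Need 0.615^k ≤ 1e-6/9.60e-02 = 1.04167e-05.
k ≥ ln(1.04167e-05)/ln(0.615) = -11.4721/-0.48613 = 23.599.
Smallest integer k = 24.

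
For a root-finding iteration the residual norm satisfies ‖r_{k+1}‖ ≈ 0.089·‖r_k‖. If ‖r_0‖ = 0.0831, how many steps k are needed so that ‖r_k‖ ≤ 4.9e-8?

After k steps, ‖r_k‖ ≈ 0.0831·0.089^k.
Need 0.089^k ≤ 4.9e-8/0.0831 = 5.89651e-07.
k ≥ ln(5.89651e-07)/ln(0.089) = -14.3437/-2.41912 = 5.929.
Smallest integer k = 6.

6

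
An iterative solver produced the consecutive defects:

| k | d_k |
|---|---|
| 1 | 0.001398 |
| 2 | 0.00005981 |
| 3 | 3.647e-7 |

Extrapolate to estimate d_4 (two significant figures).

First estimate the order: p ≈ ln(d_3/d_2) / ln(d_2/d_1) = ln(3.647e-7/0.00005981)/ln(0.00005981/0.001398) = ln(0.00609764)/ln(0.0427825) ≈ 1.6182.
Then d_4 ≈ d_3·(d_3/d_2)^p = 3.647e-7·(0.00609764)^1.6182 = 3.647e-7·0.000260585 ≈ 9.504e-11.

9.5e-11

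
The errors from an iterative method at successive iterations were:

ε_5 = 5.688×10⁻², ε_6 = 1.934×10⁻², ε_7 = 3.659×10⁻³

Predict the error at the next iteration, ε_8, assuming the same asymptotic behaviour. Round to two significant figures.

2.8e-4

First estimate the order: p ≈ ln(ε_7/ε_6) / ln(ε_6/ε_5) = ln(3.659×10⁻³/1.934×10⁻²)/ln(1.934×10⁻²/5.688×10⁻²) = ln(0.189193)/ln(0.340014) ≈ 1.5434.
Then ε_8 ≈ ε_7·(ε_7/ε_6)^p = 3.659×10⁻³·(0.189193)^1.5434 = 3.659×10⁻³·0.0765553 ≈ 0.0002801.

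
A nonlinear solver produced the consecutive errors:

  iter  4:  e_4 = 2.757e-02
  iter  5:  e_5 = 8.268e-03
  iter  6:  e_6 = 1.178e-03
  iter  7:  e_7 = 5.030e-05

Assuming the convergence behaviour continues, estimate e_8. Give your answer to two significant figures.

3.1e-7

First estimate the order: p ≈ ln(e_7/e_6) / ln(e_6/e_5) = ln(5.030e-05/1.178e-03)/ln(1.178e-03/8.268e-03) = ln(0.0426995)/ln(0.142477) ≈ 1.6184.
Then e_8 ≈ e_7·(e_7/e_6)^p = 5.030e-05·(0.0426995)^1.6184 = 5.030e-05·0.00607402 ≈ 3.055e-07.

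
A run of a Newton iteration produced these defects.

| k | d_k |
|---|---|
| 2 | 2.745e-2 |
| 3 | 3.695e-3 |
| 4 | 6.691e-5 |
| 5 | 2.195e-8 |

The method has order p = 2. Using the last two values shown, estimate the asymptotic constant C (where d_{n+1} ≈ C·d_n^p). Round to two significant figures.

4.9

C ≈ d_5 / d_4^2
  = 2.195e-8 / (6.691e-5)^2
  = 2.195e-8 / 4.47695e-09 ≈ 4.9029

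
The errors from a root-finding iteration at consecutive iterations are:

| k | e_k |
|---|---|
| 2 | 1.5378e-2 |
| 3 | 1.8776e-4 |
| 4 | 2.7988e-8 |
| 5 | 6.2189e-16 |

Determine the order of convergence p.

Consecutive ratios: e_5/e_4 = 6.2189e-16/2.7988e-8 = 2.22199e-08, e_4/e_3 = 2.7988e-8/1.8776e-4 = 0.000149063.
p ≈ ln(2.22199e-08)/ln(0.000149063) = -17.6223/-8.8111 ≈ 2.00.
So the convergence is quadratic (order 2).

2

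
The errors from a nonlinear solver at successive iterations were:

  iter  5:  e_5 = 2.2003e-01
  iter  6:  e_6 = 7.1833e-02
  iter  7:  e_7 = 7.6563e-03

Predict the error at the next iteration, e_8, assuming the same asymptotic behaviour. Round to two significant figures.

First estimate the order: p ≈ ln(e_7/e_6) / ln(e_6/e_5) = ln(7.6563e-03/7.1833e-02)/ln(7.1833e-02/2.2003e-01) = ln(0.106585)/ln(0.326469) ≈ 2.0000.
Then e_8 ≈ e_7·(e_7/e_6)^p = 7.6563e-03·(0.106585)^2.0000 = 7.6563e-03·0.0113604 ≈ 8.698e-05.

8.7e-5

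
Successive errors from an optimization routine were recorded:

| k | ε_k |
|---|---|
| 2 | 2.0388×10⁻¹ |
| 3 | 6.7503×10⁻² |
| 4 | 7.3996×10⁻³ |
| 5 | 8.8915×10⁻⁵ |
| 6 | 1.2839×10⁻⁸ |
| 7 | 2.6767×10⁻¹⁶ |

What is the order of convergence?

Consecutive ratios: ε_7/ε_6 = 2.6767×10⁻¹⁶/1.2839×10⁻⁸ = 2.08482e-08, ε_6/ε_5 = 1.2839×10⁻⁸/8.8915×10⁻⁵ = 0.000144396.
p ≈ ln(2.08482e-08)/ln(0.000144396) = -17.6860/-8.8429 ≈ 2.00.
So the convergence is quadratic (order 2).

2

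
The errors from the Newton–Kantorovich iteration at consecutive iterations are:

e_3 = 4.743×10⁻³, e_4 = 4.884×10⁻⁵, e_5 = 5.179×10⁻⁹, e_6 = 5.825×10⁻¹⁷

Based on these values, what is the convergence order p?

Consecutive ratios: e_6/e_5 = 5.825×10⁻¹⁷/5.179×10⁻⁹ = 1.12473e-08, e_5/e_4 = 5.179×10⁻⁹/4.884×10⁻⁵ = 0.00010604.
p ≈ ln(1.12473e-08)/ln(0.00010604) = -18.3031/-9.1517 ≈ 2.00.
So the convergence is quadratic (order 2).

2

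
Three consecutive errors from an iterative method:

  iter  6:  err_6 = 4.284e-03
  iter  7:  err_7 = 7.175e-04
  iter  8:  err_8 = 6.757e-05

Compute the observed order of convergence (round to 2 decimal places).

1.32

p ≈ ln(err_8/err_7) / ln(err_7/err_6)
  = ln(6.757e-05/7.175e-04) / ln(7.175e-04/4.284e-03)
  = ln(0.0941742) / ln(0.167484)
  = -2.36261 / -1.78687 ≈ 1.32221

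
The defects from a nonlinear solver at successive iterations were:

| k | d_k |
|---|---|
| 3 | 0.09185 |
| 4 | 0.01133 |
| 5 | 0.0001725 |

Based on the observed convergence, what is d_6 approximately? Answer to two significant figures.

4.0e-8

First estimate the order: p ≈ ln(d_5/d_4) / ln(d_4/d_3) = ln(0.0001725/0.01133)/ln(0.01133/0.09185) = ln(0.0152251)/ln(0.123353) ≈ 1.9997.
Then d_6 ≈ d_5·(d_5/d_4)^p = 0.0001725·(0.0152251)^1.9997 = 0.0001725·0.000232095 ≈ 4.004e-08.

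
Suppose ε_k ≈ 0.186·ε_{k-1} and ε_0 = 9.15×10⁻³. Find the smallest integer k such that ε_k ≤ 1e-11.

13

After k steps, ε_k ≈ 9.15×10⁻³·0.186^k.
Need 0.186^k ≤ 1e-11/9.15×10⁻³ = 1.0929e-09.
k ≥ ln(1.0929e-09)/ln(0.186) = -20.6344/-1.68201 = 12.268.
Smallest integer k = 13.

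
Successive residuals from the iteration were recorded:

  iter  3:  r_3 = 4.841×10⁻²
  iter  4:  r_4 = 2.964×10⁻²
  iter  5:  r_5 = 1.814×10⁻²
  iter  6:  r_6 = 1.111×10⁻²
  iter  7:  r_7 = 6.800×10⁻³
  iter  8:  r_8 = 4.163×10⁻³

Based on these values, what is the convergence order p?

1

Consecutive ratios: r_8/r_7 = 4.163×10⁻³/6.800×10⁻³ = 0.612206, r_7/r_6 = 6.800×10⁻³/1.111×10⁻² = 0.612061.
p ≈ ln(0.612206)/ln(0.612061) = -0.4907/-0.4909 ≈ 1.00.
So the convergence is linear (order 1).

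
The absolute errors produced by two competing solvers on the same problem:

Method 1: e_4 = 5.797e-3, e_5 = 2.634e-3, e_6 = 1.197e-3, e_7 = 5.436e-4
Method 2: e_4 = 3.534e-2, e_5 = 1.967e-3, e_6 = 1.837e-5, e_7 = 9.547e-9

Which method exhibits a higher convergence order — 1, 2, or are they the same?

2

Method 1: p ≈ ln(5.436e-4/1.197e-3)/ln(1.197e-3/2.634e-3) ≈ 1.00.
Method 2: p ≈ ln(9.547e-9/1.837e-5)/ln(1.837e-5/1.967e-3) ≈ 1.62.
Method 2 has the higher order (≈1.6 vs ≈1.0).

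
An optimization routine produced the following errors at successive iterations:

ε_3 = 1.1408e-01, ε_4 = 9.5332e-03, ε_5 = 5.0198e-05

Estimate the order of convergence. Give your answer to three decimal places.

2.114

p ≈ ln(ε_5/ε_4) / ln(ε_4/ε_3)
  = ln(5.0198e-05/9.5332e-03) / ln(9.5332e-03/1.1408e-01)
  = ln(0.0052656) / ln(0.0835659)
  = -5.246560 / -2.482120 ≈ 2.113741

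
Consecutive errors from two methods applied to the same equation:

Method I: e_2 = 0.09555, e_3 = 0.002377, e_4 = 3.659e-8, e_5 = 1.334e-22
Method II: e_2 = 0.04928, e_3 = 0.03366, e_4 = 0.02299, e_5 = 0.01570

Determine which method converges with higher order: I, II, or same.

I

Method I: p ≈ ln(1.334e-22/3.659e-8)/ln(3.659e-8/0.002377) ≈ 3.00.
Method II: p ≈ ln(0.01570/0.02299)/ln(0.02299/0.03366) ≈ 1.00.
Method I has the higher order (≈3.0 vs ≈1.0).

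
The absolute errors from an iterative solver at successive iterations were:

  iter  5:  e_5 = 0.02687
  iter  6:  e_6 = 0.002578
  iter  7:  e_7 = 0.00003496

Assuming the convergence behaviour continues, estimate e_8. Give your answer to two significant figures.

1.3e-8

First estimate the order: p ≈ ln(e_7/e_6) / ln(e_6/e_5) = ln(0.00003496/0.002578)/ln(0.002578/0.02687) = ln(0.0135609)/ln(0.0959434) ≈ 1.8347.
Then e_8 ≈ e_7·(e_7/e_6)^p = 0.00003496·(0.0135609)^1.8347 = 0.00003496·0.000374377 ≈ 1.309e-08.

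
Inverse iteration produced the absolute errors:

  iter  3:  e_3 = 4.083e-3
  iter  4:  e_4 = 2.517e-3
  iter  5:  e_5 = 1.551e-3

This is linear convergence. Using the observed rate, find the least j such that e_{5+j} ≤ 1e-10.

Rate ρ ≈ e_5/e_4 = 1.551e-3/2.517e-3 = 0.6162.
After j more steps, e_{5+j} ≈ 1.551e-3·ρ^j; need ρ^j ≤ 1e-10/1.551e-3 = 6.44745e-08.
j ≥ ln(6.44745e-08)/ln(0.6162) = -16.5570/-0.48418 = 34.196.
So 35 more iterations are needed.

35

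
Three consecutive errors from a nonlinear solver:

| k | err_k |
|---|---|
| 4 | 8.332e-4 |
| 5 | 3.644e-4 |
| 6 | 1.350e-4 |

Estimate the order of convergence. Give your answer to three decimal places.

p ≈ ln(err_6/err_5) / ln(err_5/err_4)
  = ln(1.350e-4/3.644e-4) / ln(3.644e-4/8.332e-4)
  = ln(0.370472) / ln(0.43735)
  = -0.992977 / -0.827021 ≈ 1.200667

1.201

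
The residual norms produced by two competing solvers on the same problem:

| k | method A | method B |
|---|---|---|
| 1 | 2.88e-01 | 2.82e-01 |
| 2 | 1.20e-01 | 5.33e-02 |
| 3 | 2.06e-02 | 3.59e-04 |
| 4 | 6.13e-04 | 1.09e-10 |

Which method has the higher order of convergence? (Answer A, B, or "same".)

Method A: p ≈ ln(6.13e-04/2.06e-02)/ln(2.06e-02/1.20e-01) ≈ 1.99.
Method B: p ≈ ln(1.09e-10/3.59e-04)/ln(3.59e-04/5.33e-02) ≈ 3.00.
Method B has the higher order (≈3.0 vs ≈2.0).

B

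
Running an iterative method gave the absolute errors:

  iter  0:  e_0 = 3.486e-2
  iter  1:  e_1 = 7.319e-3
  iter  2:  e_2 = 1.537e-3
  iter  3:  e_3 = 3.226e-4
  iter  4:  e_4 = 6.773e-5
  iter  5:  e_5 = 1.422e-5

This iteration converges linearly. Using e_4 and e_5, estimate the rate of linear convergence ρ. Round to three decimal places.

ρ ≈ e_5/e_4 = 1.422e-5/6.773e-5 = 0.20995

0.210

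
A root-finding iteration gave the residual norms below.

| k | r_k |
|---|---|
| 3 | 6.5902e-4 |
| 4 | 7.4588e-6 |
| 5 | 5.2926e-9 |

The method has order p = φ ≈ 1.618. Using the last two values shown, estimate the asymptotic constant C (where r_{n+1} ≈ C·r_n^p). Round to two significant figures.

1.0

C ≈ r_5 / r_4^1.618
  = 5.2926e-9 / (7.4588e-6)^1.618
  = 5.2926e-9 / 5.05799e-09 ≈ 1.0464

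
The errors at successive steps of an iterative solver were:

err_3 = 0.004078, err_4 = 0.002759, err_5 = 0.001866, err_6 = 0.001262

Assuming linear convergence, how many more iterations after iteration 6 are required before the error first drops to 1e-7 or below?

Rate ρ ≈ err_6/err_5 = 0.001262/0.001866 = 0.6763.
After j more steps, err_{6+j} ≈ 0.001262·ρ^j; need ρ^j ≤ 1e-7/0.001262 = 7.92393e-05.
j ≥ ln(7.92393e-05)/ln(0.6763) = -9.4430/-0.39112 = 24.143.
So 25 more iterations are needed.

25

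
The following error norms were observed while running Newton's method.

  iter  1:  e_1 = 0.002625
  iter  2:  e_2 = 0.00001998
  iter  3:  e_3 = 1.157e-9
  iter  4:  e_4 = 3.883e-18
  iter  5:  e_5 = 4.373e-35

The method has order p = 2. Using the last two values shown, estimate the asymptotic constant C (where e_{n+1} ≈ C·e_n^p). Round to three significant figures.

2.90

C ≈ e_5 / e_4^2
  = 4.373e-35 / (3.883e-18)^2
  = 4.373e-35 / 1.50777e-35 ≈ 2.9003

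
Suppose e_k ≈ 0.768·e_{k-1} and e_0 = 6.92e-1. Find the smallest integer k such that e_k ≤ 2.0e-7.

58

After k steps, e_k ≈ 6.92e-1·0.768^k.
Need 0.768^k ≤ 2.0e-7/6.92e-1 = 2.89017e-07.
k ≥ ln(2.89017e-07)/ln(0.768) = -15.0568/-0.26397 = 57.040.
Smallest integer k = 58.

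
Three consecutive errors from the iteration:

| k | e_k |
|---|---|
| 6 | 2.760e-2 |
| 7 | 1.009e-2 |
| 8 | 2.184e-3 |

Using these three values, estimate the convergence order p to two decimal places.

p ≈ ln(e_8/e_7) / ln(e_7/e_6)
  = ln(2.184e-3/1.009e-2) / ln(1.009e-2/2.760e-2)
  = ln(0.216452) / ln(0.36558)
  = -1.53039 / -1.00627 ≈ 1.52085

1.52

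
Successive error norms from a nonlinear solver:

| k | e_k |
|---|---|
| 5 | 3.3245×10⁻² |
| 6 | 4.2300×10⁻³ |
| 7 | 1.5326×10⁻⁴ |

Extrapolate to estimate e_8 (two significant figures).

First estimate the order: p ≈ ln(e_7/e_6) / ln(e_6/e_5) = ln(1.5326×10⁻⁴/4.2300×10⁻³)/ln(4.2300×10⁻³/3.3245×10⁻²) = ln(0.0362317)/ln(0.127237) ≈ 1.6093.
Then e_8 ≈ e_7·(e_7/e_6)^p = 1.5326×10⁻⁴·(0.0362317)^1.6093 = 1.5326×10⁻⁴·0.0047989 ≈ 7.355e-07.

7.4e-7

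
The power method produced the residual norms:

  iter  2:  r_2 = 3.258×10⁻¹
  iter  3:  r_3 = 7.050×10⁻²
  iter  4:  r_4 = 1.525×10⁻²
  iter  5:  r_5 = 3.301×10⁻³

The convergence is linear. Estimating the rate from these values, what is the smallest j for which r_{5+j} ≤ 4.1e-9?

9

Rate ρ ≈ r_5/r_4 = 3.301×10⁻³/1.525×10⁻² = 0.2165.
After j more steps, r_{5+j} ≈ 3.301×10⁻³·ρ^j; need ρ^j ≤ 4.1e-9/3.301×10⁻³ = 1.24205e-06.
j ≥ ln(1.24205e-06)/ln(0.2165) = -13.5987/-1.53016 = 8.887.
So 9 more iterations are needed.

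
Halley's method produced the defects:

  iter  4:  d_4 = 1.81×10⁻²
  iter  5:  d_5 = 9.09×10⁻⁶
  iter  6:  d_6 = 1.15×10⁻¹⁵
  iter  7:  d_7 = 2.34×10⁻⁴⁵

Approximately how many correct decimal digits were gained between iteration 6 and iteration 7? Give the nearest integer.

Digits gained ≈ log₁₀(d_6/d_7) = log₁₀(1.15×10⁻¹⁵/2.34×10⁻⁴⁵) = log₁₀(4.91453e+29) ≈ 29.691.

30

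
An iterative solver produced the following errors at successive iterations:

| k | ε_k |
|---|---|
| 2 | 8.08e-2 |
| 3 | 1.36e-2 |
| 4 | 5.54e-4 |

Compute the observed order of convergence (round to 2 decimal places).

p ≈ ln(ε_4/ε_3) / ln(ε_3/ε_2)
  = ln(5.54e-4/1.36e-2) / ln(1.36e-2/8.08e-2)
  = ln(0.0407353) / ln(0.168317)
  = -3.20066 / -1.78191 ≈ 1.79620

1.80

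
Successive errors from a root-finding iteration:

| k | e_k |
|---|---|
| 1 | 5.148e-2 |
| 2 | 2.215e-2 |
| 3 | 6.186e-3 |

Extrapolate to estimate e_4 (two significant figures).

First estimate the order: p ≈ ln(e_3/e_2) / ln(e_2/e_1) = ln(6.186e-3/2.215e-2)/ln(2.215e-2/5.148e-2) = ln(0.279278)/ln(0.430264) ≈ 1.5125.
Then e_4 ≈ e_3·(e_3/e_2)^p = 6.186e-3·(0.279278)^1.5125 = 6.186e-3·0.145255 ≈ 0.0008985.

9.0e-4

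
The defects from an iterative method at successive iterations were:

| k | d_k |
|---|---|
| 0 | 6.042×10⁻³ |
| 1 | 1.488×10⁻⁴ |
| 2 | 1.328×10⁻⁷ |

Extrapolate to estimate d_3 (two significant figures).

2.2e-13

First estimate the order: p ≈ ln(d_2/d_1) / ln(d_1/d_0) = ln(1.328×10⁻⁷/1.488×10⁻⁴)/ln(1.488×10⁻⁴/6.042×10⁻³) = ln(0.000892473)/ln(0.0246276) ≈ 1.8957.
Then d_3 ≈ d_2·(d_2/d_1)^p = 1.328×10⁻⁷·(0.000892473)^1.8957 = 1.328×10⁻⁷·1.6567e-06 ≈ 2.2e-13.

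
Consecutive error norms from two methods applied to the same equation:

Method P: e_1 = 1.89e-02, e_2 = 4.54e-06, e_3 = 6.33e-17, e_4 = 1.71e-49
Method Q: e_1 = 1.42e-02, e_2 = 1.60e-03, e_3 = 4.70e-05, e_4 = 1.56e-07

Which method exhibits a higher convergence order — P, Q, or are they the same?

P

Method P: p ≈ ln(1.71e-49/6.33e-17)/ln(6.33e-17/4.54e-06) ≈ 3.00.
Method Q: p ≈ ln(1.56e-07/4.70e-05)/ln(4.70e-05/1.60e-03) ≈ 1.62.
Method P has the higher order (≈3.0 vs ≈1.6).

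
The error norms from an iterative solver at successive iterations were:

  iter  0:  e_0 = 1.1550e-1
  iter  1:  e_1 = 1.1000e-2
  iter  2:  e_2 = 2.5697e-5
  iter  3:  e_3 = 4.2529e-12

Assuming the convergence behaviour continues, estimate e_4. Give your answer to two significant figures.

1.4e-29

First estimate the order: p ≈ ln(e_3/e_2) / ln(e_2/e_1) = ln(4.2529e-12/2.5697e-5)/ln(2.5697e-5/1.1000e-2) = ln(1.65502e-07)/ln(0.00233609) ≈ 2.5769.
Then e_4 ≈ e_3·(e_3/e_2)^p = 4.2529e-12·(1.65502e-07)^2.5769 = 4.2529e-12·3.35378e-18 ≈ 1.426e-29.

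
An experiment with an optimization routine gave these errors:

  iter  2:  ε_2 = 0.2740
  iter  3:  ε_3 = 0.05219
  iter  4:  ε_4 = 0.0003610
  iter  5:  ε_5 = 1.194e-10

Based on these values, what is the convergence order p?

Consecutive ratios: ε_5/ε_4 = 1.194e-10/0.0003610 = 3.30748e-07, ε_4/ε_3 = 0.0003610/0.05219 = 0.00691703.
p ≈ ln(3.30748e-07)/ln(0.00691703) = -14.9219/-4.9738 ≈ 3.00.
So the convergence is cubic (order 3).

3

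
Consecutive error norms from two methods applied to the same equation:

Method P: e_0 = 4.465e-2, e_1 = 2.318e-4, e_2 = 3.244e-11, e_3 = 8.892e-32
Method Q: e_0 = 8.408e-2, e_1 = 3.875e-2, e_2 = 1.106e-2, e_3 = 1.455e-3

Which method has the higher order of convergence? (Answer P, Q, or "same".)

Method P: p ≈ ln(8.892e-32/3.244e-11)/ln(3.244e-11/2.318e-4) ≈ 3.00.
Method Q: p ≈ ln(1.455e-3/1.106e-2)/ln(1.106e-2/3.875e-2) ≈ 1.62.
Method P has the higher order (≈3.0 vs ≈1.6).

P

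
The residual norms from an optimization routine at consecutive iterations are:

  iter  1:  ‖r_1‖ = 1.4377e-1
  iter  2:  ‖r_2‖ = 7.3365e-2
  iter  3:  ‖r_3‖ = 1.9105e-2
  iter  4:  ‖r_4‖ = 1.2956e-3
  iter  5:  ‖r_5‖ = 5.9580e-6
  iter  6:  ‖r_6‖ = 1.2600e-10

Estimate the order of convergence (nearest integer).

2

Consecutive ratios: ‖r_6‖/‖r_5‖ = 1.2600e-10/5.9580e-6 = 2.1148e-05, ‖r_5‖/‖r_4‖ = 5.9580e-6/1.2956e-3 = 0.00459864.
p ≈ ln(2.1148e-05)/ln(0.00459864) = -10.7640/-5.3820 ≈ 2.00.
So the convergence is quadratic (order 2).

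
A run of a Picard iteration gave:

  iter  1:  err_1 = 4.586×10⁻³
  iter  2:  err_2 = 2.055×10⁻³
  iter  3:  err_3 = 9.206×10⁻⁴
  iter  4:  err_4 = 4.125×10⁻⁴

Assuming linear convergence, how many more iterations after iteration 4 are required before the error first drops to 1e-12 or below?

25

Rate ρ ≈ err_4/err_3 = 4.125×10⁻⁴/9.206×10⁻⁴ = 0.4481.
After j more steps, err_{4+j} ≈ 4.125×10⁻⁴·ρ^j; need ρ^j ≤ 1e-12/4.125×10⁻⁴ = 2.42424e-09.
j ≥ ln(2.42424e-09)/ln(0.4481) = -19.8377/-0.80274 = 24.712.
So 25 more iterations are needed.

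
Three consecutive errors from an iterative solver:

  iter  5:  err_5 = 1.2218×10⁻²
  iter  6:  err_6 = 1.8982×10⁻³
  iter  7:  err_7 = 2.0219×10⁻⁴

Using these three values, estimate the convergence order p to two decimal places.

p ≈ ln(err_7/err_6) / ln(err_6/err_5)
  = ln(2.0219×10⁻⁴/1.8982×10⁻³) / ln(1.8982×10⁻³/1.2218×10⁻²)
  = ln(0.106517) / ln(0.155361)
  = -2.23945 / -1.86200 ≈ 1.20271

1.20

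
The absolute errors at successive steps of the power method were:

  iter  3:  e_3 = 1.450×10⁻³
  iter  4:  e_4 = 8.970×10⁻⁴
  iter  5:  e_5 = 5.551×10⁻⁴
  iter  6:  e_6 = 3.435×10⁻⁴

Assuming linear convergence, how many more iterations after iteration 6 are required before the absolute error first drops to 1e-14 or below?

Rate ρ ≈ e_6/e_5 = 3.435×10⁻⁴/5.551×10⁻⁴ = 0.6188.
After j more steps, e_{6+j} ≈ 3.435×10⁻⁴·ρ^j; need ρ^j ≤ 1e-14/3.435×10⁻⁴ = 2.91121e-11.
j ≥ ln(2.91121e-11)/ln(0.6188) = -24.2599/-0.47997 = 50.545.
So 51 more iterations are needed.

51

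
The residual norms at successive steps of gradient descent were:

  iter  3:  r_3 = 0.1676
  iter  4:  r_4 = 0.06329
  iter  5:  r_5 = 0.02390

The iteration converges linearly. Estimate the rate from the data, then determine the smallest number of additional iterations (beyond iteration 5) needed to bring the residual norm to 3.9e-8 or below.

Rate ρ ≈ r_5/r_4 = 0.02390/0.06329 = 0.3776.
After j more steps, r_{5+j} ≈ 0.02390·ρ^j; need ρ^j ≤ 3.9e-8/0.02390 = 1.6318e-06.
j ≥ ln(1.6318e-06)/ln(0.3776) = -13.3258/-0.97392 = 13.683.
So 14 more iterations are needed.

14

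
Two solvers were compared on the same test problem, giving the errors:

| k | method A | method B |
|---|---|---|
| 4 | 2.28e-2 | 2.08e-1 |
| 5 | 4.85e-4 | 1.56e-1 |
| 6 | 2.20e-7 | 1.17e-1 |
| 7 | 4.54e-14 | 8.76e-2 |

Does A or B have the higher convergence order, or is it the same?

A

Method A: p ≈ ln(4.54e-14/2.20e-7)/ln(2.20e-7/4.85e-4) ≈ 2.00.
Method B: p ≈ ln(8.76e-2/1.17e-1)/ln(1.17e-1/1.56e-1) ≈ 1.01.
Method A has the higher order (≈2.0 vs ≈1.0).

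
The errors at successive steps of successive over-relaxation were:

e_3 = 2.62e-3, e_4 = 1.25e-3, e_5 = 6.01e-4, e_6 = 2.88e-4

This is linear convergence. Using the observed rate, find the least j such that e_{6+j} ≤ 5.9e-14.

Rate ρ ≈ e_6/e_5 = 2.88e-4/6.01e-4 = 0.4792.
After j more steps, e_{6+j} ≈ 2.88e-4·ρ^j; need ρ^j ≤ 5.9e-14/2.88e-4 = 2.04861e-10.
j ≥ ln(2.04861e-10)/ln(0.4792) = -22.3087/-0.73564 = 30.326.
So 31 more iterations are needed.

31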